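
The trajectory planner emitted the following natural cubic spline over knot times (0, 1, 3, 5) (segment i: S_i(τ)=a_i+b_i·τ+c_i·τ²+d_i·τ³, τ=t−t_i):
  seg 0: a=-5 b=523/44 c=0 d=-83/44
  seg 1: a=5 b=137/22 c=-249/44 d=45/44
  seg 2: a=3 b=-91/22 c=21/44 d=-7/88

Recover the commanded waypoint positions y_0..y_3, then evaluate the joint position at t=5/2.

y_0=-5 y_1=5 y_2=3 y_3=-4
S(5/2) = 1781/352

y_0 = S_0(0) = a_0 = -5
y_1 = S_1(0) = a_1 = 5
y_2 = S_2(0) = a_2 = 3
y_3 = S_2(2) = -4
t_q=5/2 is in segment 1 (τ=3/2); S_1(τ)=1781/352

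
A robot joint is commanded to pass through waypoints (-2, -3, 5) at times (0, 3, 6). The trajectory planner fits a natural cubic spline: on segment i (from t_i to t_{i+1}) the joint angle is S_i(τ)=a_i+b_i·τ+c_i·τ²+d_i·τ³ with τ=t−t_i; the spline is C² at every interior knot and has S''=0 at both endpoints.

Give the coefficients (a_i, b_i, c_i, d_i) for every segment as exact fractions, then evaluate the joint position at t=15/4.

  seg 0: a=-2 b=-13/12 c=0 d=1/12
  seg 1: a=-3 b=7/6 c=3/4 d=-1/12
S(15/4) = -445/256

Δ: Δ0=-1/3, Δ1=8/3
row 1: diag=12, rhs=18; c'=1/4, d'=3/2
back: M1=3/2
M: M0=0, M1=3/2, M2=0
seg 0: a=-2, c=M0/2=0, d=(M1−M0)/(6·3)=1/12, b=Δ0−h0·(2M0+M1)/6=-13/12
seg 1: a=-3, c=M1/2=3/4, d=(M2−M1)/(6·3)=-1/12, b=Δ1−h1·(2M1+M2)/6=7/6
t_q=15/4 → seg 1, τ=3/4; S=-3+7/6·τ+3/4·τ²+-1/12·τ³=-445/256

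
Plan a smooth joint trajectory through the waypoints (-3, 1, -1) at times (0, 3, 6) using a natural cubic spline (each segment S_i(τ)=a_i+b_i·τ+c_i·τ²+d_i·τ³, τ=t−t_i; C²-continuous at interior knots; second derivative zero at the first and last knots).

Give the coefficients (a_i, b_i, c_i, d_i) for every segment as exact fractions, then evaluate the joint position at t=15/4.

Δ: Δ0=4/3, Δ1=-2/3
row 1: diag=12, rhs=-12; c'=1/4, d'=-1
back: M1=-1
M: M0=0, M1=-1, M2=0
seg 0: a=-3, c=M0/2=0, d=(M1−M0)/(6·3)=-1/18, b=Δ0−h0·(2M0+M1)/6=11/6
seg 1: a=1, c=M1/2=-1/2, d=(M2−M1)/(6·3)=1/18, b=Δ1−h1·(2M1+M2)/6=1/3
t_q=15/4 → seg 1, τ=3/4; S=1+1/3·τ+-1/2·τ²+1/18·τ³=127/128

  seg 0: a=-3 b=11/6 c=0 d=-1/18
  seg 1: a=1 b=1/3 c=-1/2 d=1/18
S(15/4) = 127/128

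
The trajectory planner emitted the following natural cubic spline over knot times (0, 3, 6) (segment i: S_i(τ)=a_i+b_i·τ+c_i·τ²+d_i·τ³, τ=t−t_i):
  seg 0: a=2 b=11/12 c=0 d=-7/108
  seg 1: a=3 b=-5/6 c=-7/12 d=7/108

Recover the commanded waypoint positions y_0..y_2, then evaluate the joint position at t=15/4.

y_0 = S_0(0) = a_0 = 2
y_1 = S_1(0) = a_1 = 3
y_2 = S_1(3) = -3
t_q=15/4 is in segment 1 (τ=3/4); S_1(τ)=531/256

y_0=2 y_1=3 y_2=-3
S(15/4) = 531/256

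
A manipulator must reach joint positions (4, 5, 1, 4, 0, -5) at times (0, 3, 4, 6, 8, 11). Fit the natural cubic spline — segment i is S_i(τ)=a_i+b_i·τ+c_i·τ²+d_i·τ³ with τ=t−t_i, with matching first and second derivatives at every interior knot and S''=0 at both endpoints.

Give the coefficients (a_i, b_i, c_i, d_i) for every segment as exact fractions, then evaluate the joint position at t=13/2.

Δ: Δ0=1/3, Δ1=-4, Δ2=3/2, Δ3=-2, Δ4=-5/3
row 1: diag=8, rhs=-26; c'=1/8, d'=-13/4
row 2: denom=6−1·1/8=47/8; d'=(33−1·-13/4)/(47/8)=290/47
row 3: denom=8−2·16/47=344/47; d'=(-21−2·290/47)/(344/47)=-1567/344
row 4: denom=10−2·47/172=813/86; d'=(2−2·-1567/344)/(813/86)=637/542
back: M4=637/542
back: M3=-1567/344−47/172·637/542=-2643/542
back: M2=290/47−16/47·-2643/542=2122/271
back: M1=-13/4−1/8·2122/271=-1146/271
M: M0=0, M1=-1146/271, M2=2122/271, M3=-2643/542, M4=637/542, M5=0
seg 0: a=4, c=M0/2=0, d=(M1−M0)/(6·3)=-191/813, b=Δ0−h0·(2M0+M1)/6=1990/813
seg 1: a=5, c=M1/2=-573/271, d=(M2−M1)/(6·1)=1634/813, b=Δ1−h1·(2M1+M2)/6=-3167/813
seg 2: a=1, c=M2/2=1061/271, d=(M3−M2)/(6·2)=-6887/6504, b=Δ2−h2·(2M2+M3)/6=-1703/813
seg 3: a=4, c=M3/2=-2643/1084, d=(M4−M3)/(6·2)=410/813, b=Δ3−h3·(2M3+M4)/6=1397/1626
seg 4: a=0, c=M4/2=637/1084, d=(M5−M4)/(6·3)=-637/9756, b=Δ4−h4·(2M4+M5)/6=-4621/1626
t_q=13/2 → seg 3, τ=1/2; S=4+1397/1626·τ+-2643/1084·τ²+410/813·τ³=16837/4336

  seg 0: a=4 b=1990/813 c=0 d=-191/813
  seg 1: a=5 b=-3167/813 c=-573/271 d=1634/813
  seg 2: a=1 b=-1703/813 c=1061/271 d=-6887/6504
  seg 3: a=4 b=1397/1626 c=-2643/1084 d=410/813
  seg 4: a=0 b=-4621/1626 c=637/1084 d=-637/9756
S(13/2) = 16837/4336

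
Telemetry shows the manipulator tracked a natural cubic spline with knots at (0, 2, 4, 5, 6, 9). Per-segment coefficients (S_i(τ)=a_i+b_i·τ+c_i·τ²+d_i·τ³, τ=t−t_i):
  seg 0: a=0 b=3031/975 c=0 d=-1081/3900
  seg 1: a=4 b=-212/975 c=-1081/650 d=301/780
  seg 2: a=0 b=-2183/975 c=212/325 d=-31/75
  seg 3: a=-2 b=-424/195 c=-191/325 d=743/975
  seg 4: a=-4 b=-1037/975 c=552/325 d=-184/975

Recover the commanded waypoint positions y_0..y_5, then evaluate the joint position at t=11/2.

y_0 = S_0(0) = a_0 = 0
y_1 = S_1(0) = a_1 = 4
y_2 = S_2(0) = a_2 = 0
y_3 = S_3(0) = a_3 = -2
y_4 = S_4(0) = a_4 = -4
y_5 = S_4(3) = 3
t_q=11/2 is in segment 3 (τ=1/2); S_3(τ)=-8161/2600

y_0=0 y_1=4 y_2=0 y_3=-2 y_4=-4 y_5=3
S(11/2) = -8161/2600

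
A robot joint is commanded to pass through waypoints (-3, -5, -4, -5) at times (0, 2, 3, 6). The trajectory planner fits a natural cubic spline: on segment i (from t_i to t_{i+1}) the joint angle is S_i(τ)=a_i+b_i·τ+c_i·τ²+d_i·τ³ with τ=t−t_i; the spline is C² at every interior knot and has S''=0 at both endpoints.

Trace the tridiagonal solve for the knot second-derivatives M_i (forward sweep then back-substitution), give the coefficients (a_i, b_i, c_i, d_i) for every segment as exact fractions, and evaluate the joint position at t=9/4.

  seg 0: a=-3 b=-245/141 c=0 d=26/141
  seg 1: a=-5 b=67/141 c=52/47 d=-82/141
  seg 2: a=-4 b=133/141 c=-30/47 d=10/141
S(9/4) = -7251/1504

Δ: Δ0=-1, Δ1=1, Δ2=-1/3
row 1: diag=6, rhs=12; c'=1/6, d'=2
row 2: denom=8−1·1/6=47/6; d'=(-8−1·2)/(47/6)=-60/47
back: M2=-60/47
back: M1=2−1/6·-60/47=104/47
M: M0=0, M1=104/47, M2=-60/47, M3=0
seg 0: a=-3, c=M0/2=0, d=(M1−M0)/(6·2)=26/141, b=Δ0−h0·(2M0+M1)/6=-245/141
seg 1: a=-5, c=M1/2=52/47, d=(M2−M1)/(6·1)=-82/141, b=Δ1−h1·(2M1+M2)/6=67/141
seg 2: a=-4, c=M2/2=-30/47, d=(M3−M2)/(6·3)=10/141, b=Δ2−h2·(2M2+M3)/6=133/141
t_q=9/4 → seg 1, τ=1/4; S=-5+67/141·τ+52/47·τ²+-82/141·τ³=-7251/1504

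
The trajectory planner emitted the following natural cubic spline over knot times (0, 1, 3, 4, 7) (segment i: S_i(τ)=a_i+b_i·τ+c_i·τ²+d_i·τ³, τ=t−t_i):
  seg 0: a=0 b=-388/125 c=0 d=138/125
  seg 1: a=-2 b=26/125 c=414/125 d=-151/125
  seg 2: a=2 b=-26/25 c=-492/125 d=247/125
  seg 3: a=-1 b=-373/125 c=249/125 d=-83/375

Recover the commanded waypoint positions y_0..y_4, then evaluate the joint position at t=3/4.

y_0 = S_0(0) = a_0 = 0
y_1 = S_1(0) = a_1 = -2
y_2 = S_2(0) = a_2 = 2
y_3 = S_3(0) = a_3 = -1
y_4 = S_3(3) = 2
t_q=3/4 is in segment 0 (τ=3/4); S_0(τ)=-7449/4000

y_0=0 y_1=-2 y_2=2 y_3=-1 y_4=2
S(3/4) = -7449/4000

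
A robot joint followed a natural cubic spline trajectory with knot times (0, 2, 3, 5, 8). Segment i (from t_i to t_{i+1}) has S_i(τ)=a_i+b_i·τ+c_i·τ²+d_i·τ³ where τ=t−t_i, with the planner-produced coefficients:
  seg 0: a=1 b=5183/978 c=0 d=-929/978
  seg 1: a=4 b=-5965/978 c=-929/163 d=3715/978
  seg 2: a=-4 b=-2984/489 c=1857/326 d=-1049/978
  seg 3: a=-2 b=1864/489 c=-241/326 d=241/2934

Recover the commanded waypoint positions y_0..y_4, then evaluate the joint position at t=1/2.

y_0=1 y_1=4 y_2=-4 y_3=-2 y_4=5
S(1/2) = 9209/2608

y_0 = S_0(0) = a_0 = 1
y_1 = S_1(0) = a_1 = 4
y_2 = S_2(0) = a_2 = -4
y_3 = S_3(0) = a_3 = -2
y_4 = S_3(3) = 5
t_q=1/2 is in segment 0 (τ=1/2); S_0(τ)=9209/2608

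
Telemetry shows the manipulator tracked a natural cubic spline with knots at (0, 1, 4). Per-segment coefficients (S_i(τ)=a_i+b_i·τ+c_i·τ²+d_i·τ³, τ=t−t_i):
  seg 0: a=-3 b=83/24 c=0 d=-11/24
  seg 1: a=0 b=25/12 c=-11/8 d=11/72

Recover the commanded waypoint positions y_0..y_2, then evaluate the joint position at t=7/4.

y_0=-3 y_1=0 y_2=-2
S(7/4) = 437/512

y_0 = S_0(0) = a_0 = -3
y_1 = S_1(0) = a_1 = 0
y_2 = S_1(3) = -2
t_q=7/4 is in segment 1 (τ=3/4); S_1(τ)=437/512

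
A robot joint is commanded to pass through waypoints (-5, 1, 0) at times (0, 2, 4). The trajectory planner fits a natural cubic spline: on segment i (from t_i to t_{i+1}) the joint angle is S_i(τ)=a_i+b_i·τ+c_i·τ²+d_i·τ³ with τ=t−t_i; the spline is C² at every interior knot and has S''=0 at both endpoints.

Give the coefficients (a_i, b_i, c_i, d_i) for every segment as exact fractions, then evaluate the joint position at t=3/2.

  seg 0: a=-5 b=31/8 c=0 d=-7/32
  seg 1: a=1 b=5/4 c=-21/16 d=7/32
S(3/2) = 19/256

Δ: Δ0=3, Δ1=-1/2
row 1: diag=8, rhs=-21; c'=1/4, d'=-21/8
back: M1=-21/8
M: M0=0, M1=-21/8, M2=0
seg 0: a=-5, c=M0/2=0, d=(M1−M0)/(6·2)=-7/32, b=Δ0−h0·(2M0+M1)/6=31/8
seg 1: a=1, c=M1/2=-21/16, d=(M2−M1)/(6·2)=7/32, b=Δ1−h1·(2M1+M2)/6=5/4
t_q=3/2 → seg 0, τ=3/2; S=-5+31/8·τ+0·τ²+-7/32·τ³=19/256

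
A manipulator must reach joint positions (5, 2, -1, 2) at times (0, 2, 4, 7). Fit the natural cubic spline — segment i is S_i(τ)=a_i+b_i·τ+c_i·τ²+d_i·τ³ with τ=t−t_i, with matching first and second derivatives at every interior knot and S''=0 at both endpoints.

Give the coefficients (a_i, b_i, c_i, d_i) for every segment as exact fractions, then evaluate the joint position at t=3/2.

Δ: Δ0=-3/2, Δ1=-3/2, Δ2=1
row 1: diag=8, rhs=0; c'=1/4, d'=0
row 2: denom=10−2·1/4=19/2; d'=(15−2·0)/(19/2)=30/19
back: M2=30/19
back: M1=0−1/4·30/19=-15/38
M: M0=0, M1=-15/38, M2=30/19, M3=0
seg 0: a=5, c=M0/2=0, d=(M1−M0)/(6·2)=-5/152, b=Δ0−h0·(2M0+M1)/6=-26/19
seg 1: a=2, c=M1/2=-15/76, d=(M2−M1)/(6·2)=25/152, b=Δ1−h1·(2M1+M2)/6=-67/38
seg 2: a=-1, c=M2/2=15/19, d=(M3−M2)/(6·3)=-5/57, b=Δ2−h2·(2M2+M3)/6=-11/19
t_q=3/2 → seg 0, τ=3/2; S=5+-26/19·τ+0·τ²+-5/152·τ³=3449/1216

  seg 0: a=5 b=-26/19 c=0 d=-5/152
  seg 1: a=2 b=-67/38 c=-15/76 d=25/152
  seg 2: a=-1 b=-11/19 c=15/19 d=-5/57
S(3/2) = 3449/1216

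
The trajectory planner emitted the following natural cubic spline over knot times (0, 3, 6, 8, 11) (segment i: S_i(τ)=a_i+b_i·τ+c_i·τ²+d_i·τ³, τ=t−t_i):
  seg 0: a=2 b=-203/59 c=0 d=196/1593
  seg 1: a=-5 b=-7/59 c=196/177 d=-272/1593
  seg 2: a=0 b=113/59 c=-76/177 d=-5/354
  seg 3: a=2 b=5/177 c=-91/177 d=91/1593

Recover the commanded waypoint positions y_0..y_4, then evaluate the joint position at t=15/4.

y_0=2 y_1=-5 y_2=0 y_3=2 y_4=-1
S(15/4) = -1071/236

y_0 = S_0(0) = a_0 = 2
y_1 = S_1(0) = a_1 = -5
y_2 = S_2(0) = a_2 = 0
y_3 = S_3(0) = a_3 = 2
y_4 = S_3(3) = -1
t_q=15/4 is in segment 1 (τ=3/4); S_1(τ)=-1071/236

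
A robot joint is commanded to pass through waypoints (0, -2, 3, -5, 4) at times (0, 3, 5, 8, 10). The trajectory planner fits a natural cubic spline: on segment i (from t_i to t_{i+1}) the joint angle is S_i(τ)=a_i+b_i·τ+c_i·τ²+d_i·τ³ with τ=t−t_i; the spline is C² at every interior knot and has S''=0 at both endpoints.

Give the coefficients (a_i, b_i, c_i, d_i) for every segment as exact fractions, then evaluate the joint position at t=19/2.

  seg 0: a=0 b=-3767/1740 c=0 d=869/5220
  seg 1: a=-2 b=2027/870 c=869/580 d=-2459/3480
  seg 2: a=3 b=-68/435 c=-159/58 d=1657/2610
  seg 3: a=-5 b=467/870 c=431/145 d=-431/870
S(19/2) = 381/464

Δ: Δ0=-2/3, Δ1=5/2, Δ2=-8/3, Δ3=9/2
row 1: diag=10, rhs=19; c'=1/5, d'=19/10
row 2: denom=10−2·1/5=48/5; d'=(-31−2·19/10)/(48/5)=-29/8
row 3: denom=10−3·5/16=145/16; d'=(43−3·-29/8)/(145/16)=862/145
back: M3=862/145
back: M2=-29/8−5/16·862/145=-159/29
back: M1=19/10−1/5·-159/29=869/290
M: M0=0, M1=869/290, M2=-159/29, M3=862/145, M4=0
seg 0: a=0, c=M0/2=0, d=(M1−M0)/(6·3)=869/5220, b=Δ0−h0·(2M0+M1)/6=-3767/1740
seg 1: a=-2, c=M1/2=869/580, d=(M2−M1)/(6·2)=-2459/3480, b=Δ1−h1·(2M1+M2)/6=2027/870
seg 2: a=3, c=M2/2=-159/58, d=(M3−M2)/(6·3)=1657/2610, b=Δ2−h2·(2M2+M3)/6=-68/435
seg 3: a=-5, c=M3/2=431/145, d=(M4−M3)/(6·2)=-431/870, b=Δ3−h3·(2M3+M4)/6=467/870
t_q=19/2 → seg 3, τ=3/2; S=-5+467/870·τ+431/145·τ²+-431/870·τ³=381/464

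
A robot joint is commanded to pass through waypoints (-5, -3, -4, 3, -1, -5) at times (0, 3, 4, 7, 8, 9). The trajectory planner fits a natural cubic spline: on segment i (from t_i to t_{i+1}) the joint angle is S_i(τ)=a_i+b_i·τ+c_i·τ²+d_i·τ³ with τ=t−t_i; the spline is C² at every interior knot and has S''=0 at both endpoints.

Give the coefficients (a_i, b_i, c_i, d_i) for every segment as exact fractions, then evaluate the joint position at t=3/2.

  seg 0: a=-5 b=2708/1665 c=0 d=-1598/14985
  seg 1: a=-3 b=-2086/1665 c=-1598/1665 d=673/555
  seg 2: a=-4 b=155/333 c=4459/1665 d=-10267/14985
  seg 3: a=3 b=-3272/1665 c=-1936/555 d=484/333
  seg 4: a=-1 b=-7628/1665 c=484/555 d=-484/1665
S(3/2) = -2161/740

Δ: Δ0=2/3, Δ1=-1, Δ2=7/3, Δ3=-4, Δ4=-4
row 1: diag=8, rhs=-10; c'=1/8, d'=-5/4
row 2: denom=8−1·1/8=63/8; d'=(20−1·-5/4)/(63/8)=170/63
row 3: denom=8−3·8/21=48/7; d'=(-38−3·170/63)/(48/7)=-121/18
row 4: denom=4−1·7/48=185/48; d'=(0−1·-121/18)/(185/48)=968/555
back: M4=968/555
back: M3=-121/18−7/48·968/555=-3872/555
back: M2=170/63−8/21·-3872/555=8918/1665
back: M1=-5/4−1/8·8918/1665=-3196/1665
M: M0=0, M1=-3196/1665, M2=8918/1665, M3=-3872/555, M4=968/555, M5=0
seg 0: a=-5, c=M0/2=0, d=(M1−M0)/(6·3)=-1598/14985, b=Δ0−h0·(2M0+M1)/6=2708/1665
seg 1: a=-3, c=M1/2=-1598/1665, d=(M2−M1)/(6·1)=673/555, b=Δ1−h1·(2M1+M2)/6=-2086/1665
seg 2: a=-4, c=M2/2=4459/1665, d=(M3−M2)/(6·3)=-10267/14985, b=Δ2−h2·(2M2+M3)/6=155/333
seg 3: a=3, c=M3/2=-1936/555, d=(M4−M3)/(6·1)=484/333, b=Δ3−h3·(2M3+M4)/6=-3272/1665
seg 4: a=-1, c=M4/2=484/555, d=(M5−M4)/(6·1)=-484/1665, b=Δ4−h4·(2M4+M5)/6=-7628/1665
t_q=3/2 → seg 0, τ=3/2; S=-5+2708/1665·τ+0·τ²+-1598/14985·τ³=-2161/740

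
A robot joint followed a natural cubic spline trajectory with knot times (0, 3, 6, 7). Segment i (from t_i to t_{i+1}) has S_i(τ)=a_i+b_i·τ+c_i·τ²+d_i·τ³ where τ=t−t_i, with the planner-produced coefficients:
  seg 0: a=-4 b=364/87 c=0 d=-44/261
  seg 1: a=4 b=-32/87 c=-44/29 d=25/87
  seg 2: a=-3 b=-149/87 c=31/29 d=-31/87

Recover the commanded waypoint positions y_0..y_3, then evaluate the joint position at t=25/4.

y_0 = S_0(0) = a_0 = -4
y_1 = S_1(0) = a_1 = 4
y_2 = S_2(0) = a_2 = -3
y_3 = S_2(1) = -4
t_q=25/4 is in segment 2 (τ=1/4); S_2(τ)=-6249/1856

y_0=-4 y_1=4 y_2=-3 y_3=-4
S(25/4) = -6249/1856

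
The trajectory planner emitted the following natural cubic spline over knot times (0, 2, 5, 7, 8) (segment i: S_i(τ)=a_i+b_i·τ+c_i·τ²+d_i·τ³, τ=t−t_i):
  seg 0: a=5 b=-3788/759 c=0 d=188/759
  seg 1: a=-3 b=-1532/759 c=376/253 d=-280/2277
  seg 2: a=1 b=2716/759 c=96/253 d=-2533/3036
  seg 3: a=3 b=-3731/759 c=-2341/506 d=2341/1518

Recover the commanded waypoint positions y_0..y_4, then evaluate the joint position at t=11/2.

y_0=5 y_1=-3 y_2=1 y_3=3 y_4=-5
S(11/2) = 22505/8096

y_0 = S_0(0) = a_0 = 5
y_1 = S_1(0) = a_1 = -3
y_2 = S_2(0) = a_2 = 1
y_3 = S_3(0) = a_3 = 3
y_4 = S_3(1) = -5
t_q=11/2 is in segment 2 (τ=1/2); S_2(τ)=22505/8096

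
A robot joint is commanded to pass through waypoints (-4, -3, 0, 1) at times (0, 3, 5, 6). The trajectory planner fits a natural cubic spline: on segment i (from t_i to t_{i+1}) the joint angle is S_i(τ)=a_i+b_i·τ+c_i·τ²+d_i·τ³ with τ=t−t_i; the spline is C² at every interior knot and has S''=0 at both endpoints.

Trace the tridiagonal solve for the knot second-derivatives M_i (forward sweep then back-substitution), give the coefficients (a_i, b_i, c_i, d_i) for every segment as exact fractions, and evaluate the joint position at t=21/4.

Δ: Δ0=1/3, Δ1=3/2, Δ2=1
row 1: diag=10, rhs=7; c'=1/5, d'=7/10
row 2: denom=6−2·1/5=28/5; d'=(-3−2·7/10)/(28/5)=-11/14
back: M2=-11/14
back: M1=7/10−1/5·-11/14=6/7
M: M0=0, M1=6/7, M2=-11/14, M3=0
seg 0: a=-4, c=M0/2=0, d=(M1−M0)/(6·3)=1/21, b=Δ0−h0·(2M0+M1)/6=-2/21
seg 1: a=-3, c=M1/2=3/7, d=(M2−M1)/(6·2)=-23/168, b=Δ1−h1·(2M1+M2)/6=25/21
seg 2: a=0, c=M2/2=-11/28, d=(M3−M2)/(6·1)=11/84, b=Δ2−h2·(2M2+M3)/6=53/42
t_q=21/4 → seg 2, τ=1/4; S=0+53/42·τ+-11/28·τ²+11/84·τ³=75/256

  seg 0: a=-4 b=-2/21 c=0 d=1/21
  seg 1: a=-3 b=25/21 c=3/7 d=-23/168
  seg 2: a=0 b=53/42 c=-11/28 d=11/84
S(21/4) = 75/256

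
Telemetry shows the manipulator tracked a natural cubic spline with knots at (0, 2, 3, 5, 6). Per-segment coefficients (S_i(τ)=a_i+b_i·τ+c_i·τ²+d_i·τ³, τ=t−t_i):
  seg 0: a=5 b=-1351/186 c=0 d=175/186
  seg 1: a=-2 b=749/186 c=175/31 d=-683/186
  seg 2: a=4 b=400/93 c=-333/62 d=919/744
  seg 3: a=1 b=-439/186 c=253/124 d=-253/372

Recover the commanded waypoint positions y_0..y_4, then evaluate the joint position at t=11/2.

y_0 = S_0(0) = a_0 = 5
y_1 = S_1(0) = a_1 = -2
y_2 = S_2(0) = a_2 = 4
y_3 = S_3(0) = a_3 = 1
y_4 = S_3(1) = 0
t_q=11/2 is in segment 3 (τ=1/2); S_3(τ)=243/992

y_0=5 y_1=-2 y_2=4 y_3=1 y_4=0
S(11/2) = 243/992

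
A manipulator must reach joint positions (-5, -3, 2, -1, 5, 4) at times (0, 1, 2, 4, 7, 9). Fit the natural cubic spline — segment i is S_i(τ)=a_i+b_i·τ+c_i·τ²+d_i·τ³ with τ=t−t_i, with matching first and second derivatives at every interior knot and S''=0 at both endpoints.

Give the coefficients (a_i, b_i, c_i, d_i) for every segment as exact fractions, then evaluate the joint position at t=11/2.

Δ: Δ0=2, Δ1=5, Δ2=-3/2, Δ3=2, Δ4=-1/2
row 1: diag=4, rhs=18; c'=1/4, d'=9/2
row 2: denom=6−1·1/4=23/4; d'=(-39−1·9/2)/(23/4)=-174/23
row 3: denom=10−2·8/23=214/23; d'=(21−2·-174/23)/(214/23)=831/214
row 4: denom=10−3·69/214=1933/214; d'=(-15−3·831/214)/(1933/214)=-5703/1933
back: M4=-5703/1933
back: M3=831/214−69/214·-5703/1933=9345/1933
back: M2=-174/23−8/23·9345/1933=-17874/1933
back: M1=9/2−1/4·-17874/1933=13167/1933
M: M0=0, M1=13167/1933, M2=-17874/1933, M3=9345/1933, M4=-5703/1933, M5=0
seg 0: a=-5, c=M0/2=0, d=(M1−M0)/(6·1)=4389/3866, b=Δ0−h0·(2M0+M1)/6=3343/3866
seg 1: a=-3, c=M1/2=13167/3866, d=(M2−M1)/(6·1)=-10347/3866, b=Δ1−h1·(2M1+M2)/6=8255/1933
seg 2: a=2, c=M2/2=-8937/1933, d=(M3−M2)/(6·2)=9073/7732, b=Δ2−h2·(2M2+M3)/6=11803/3866
seg 3: a=-1, c=M3/2=9345/3866, d=(M4−M3)/(6·3)=-836/1933, b=Δ3−h3·(2M3+M4)/6=-5255/3866
seg 4: a=5, c=M4/2=-5703/3866, d=(M5−M4)/(6·2)=1901/7732, b=Δ4−h4·(2M4+M5)/6=5671/3866
t_q=11/2 → seg 3, τ=3/2; S=-1+-5255/3866·τ+9345/3866·τ²+-836/1933·τ³=14539/15464

  seg 0: a=-5 b=3343/3866 c=0 d=4389/3866
  seg 1: a=-3 b=8255/1933 c=13167/3866 d=-10347/3866
  seg 2: a=2 b=11803/3866 c=-8937/1933 d=9073/7732
  seg 3: a=-1 b=-5255/3866 c=9345/3866 d=-836/1933
  seg 4: a=5 b=5671/3866 c=-5703/3866 d=1901/7732
S(11/2) = 14539/15464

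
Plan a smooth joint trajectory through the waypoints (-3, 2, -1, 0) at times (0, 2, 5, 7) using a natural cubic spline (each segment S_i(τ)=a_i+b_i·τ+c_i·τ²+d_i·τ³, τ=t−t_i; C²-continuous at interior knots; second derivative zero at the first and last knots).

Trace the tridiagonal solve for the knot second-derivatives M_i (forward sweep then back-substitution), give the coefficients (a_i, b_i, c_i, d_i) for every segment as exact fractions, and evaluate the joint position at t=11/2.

Δ: Δ0=5/2, Δ1=-1, Δ2=1/2
row 1: diag=10, rhs=-21; c'=3/10, d'=-21/10
row 2: denom=10−3·3/10=91/10; d'=(9−3·-21/10)/(91/10)=153/91
back: M2=153/91
back: M1=-21/10−3/10·153/91=-237/91
M: M0=0, M1=-237/91, M2=153/91, M3=0
seg 0: a=-3, c=M0/2=0, d=(M1−M0)/(6·2)=-79/364, b=Δ0−h0·(2M0+M1)/6=613/182
seg 1: a=2, c=M1/2=-237/182, d=(M2−M1)/(6·3)=5/21, b=Δ1−h1·(2M1+M2)/6=139/182
seg 2: a=-1, c=M2/2=153/182, d=(M3−M2)/(6·2)=-51/364, b=Δ2−h2·(2M2+M3)/6=-113/182
t_q=11/2 → seg 2, τ=1/2; S=-1+-113/182·τ+153/182·τ²+-51/364·τ³=-465/416

  seg 0: a=-3 b=613/182 c=0 d=-79/364
  seg 1: a=2 b=139/182 c=-237/182 d=5/21
  seg 2: a=-1 b=-113/182 c=153/182 d=-51/364
S(11/2) = -465/416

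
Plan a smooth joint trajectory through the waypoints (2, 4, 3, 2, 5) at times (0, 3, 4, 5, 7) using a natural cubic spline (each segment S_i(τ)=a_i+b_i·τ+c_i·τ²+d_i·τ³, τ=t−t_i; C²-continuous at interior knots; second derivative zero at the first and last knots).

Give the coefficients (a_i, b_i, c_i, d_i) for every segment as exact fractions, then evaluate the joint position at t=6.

  seg 0: a=2 b=1357/1068 c=0 d=-215/3204
  seg 1: a=4 b=-289/534 c=-215/356 d=155/1068
  seg 2: a=3 b=-1403/1068 c=-15/89 d=515/1068
  seg 3: a=2 b=-109/534 c=455/356 d=-455/2136
S(6) = 2037/712

Δ: Δ0=2/3, Δ1=-1, Δ2=-1, Δ3=3/2
row 1: diag=8, rhs=-10; c'=1/8, d'=-5/4
row 2: denom=4−1·1/8=31/8; d'=(0−1·-5/4)/(31/8)=10/31
row 3: denom=6−1·8/31=178/31; d'=(15−1·10/31)/(178/31)=455/178
back: M3=455/178
back: M2=10/31−8/31·455/178=-30/89
back: M1=-5/4−1/8·-30/89=-215/178
M: M0=0, M1=-215/178, M2=-30/89, M3=455/178, M4=0
seg 0: a=2, c=M0/2=0, d=(M1−M0)/(6·3)=-215/3204, b=Δ0−h0·(2M0+M1)/6=1357/1068
seg 1: a=4, c=M1/2=-215/356, d=(M2−M1)/(6·1)=155/1068, b=Δ1−h1·(2M1+M2)/6=-289/534
seg 2: a=3, c=M2/2=-15/89, d=(M3−M2)/(6·1)=515/1068, b=Δ2−h2·(2M2+M3)/6=-1403/1068
seg 3: a=2, c=M3/2=455/356, d=(M4−M3)/(6·2)=-455/2136, b=Δ3−h3·(2M3+M4)/6=-109/534
t_q=6 → seg 3, τ=1; S=2+-109/534·τ+455/356·τ²+-455/2136·τ³=2037/712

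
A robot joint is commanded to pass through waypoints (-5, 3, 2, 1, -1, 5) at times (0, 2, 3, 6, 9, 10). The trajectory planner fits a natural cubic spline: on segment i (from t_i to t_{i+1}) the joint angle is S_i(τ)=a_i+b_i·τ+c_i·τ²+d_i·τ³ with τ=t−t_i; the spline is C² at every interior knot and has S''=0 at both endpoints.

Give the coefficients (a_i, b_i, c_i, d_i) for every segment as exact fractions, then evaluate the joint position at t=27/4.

  seg 0: a=-5 b=7040/1219 c=0 d=-541/1219
  seg 1: a=3 b=548/1219 c=-3246/1219 d=1479/1219
  seg 2: a=2 b=-1507/1219 c=1191/1219 d=-7417/32913
  seg 3: a=1 b=-1778/1219 c=-3844/3657 d=14428/32913
  seg 4: a=-1 b=4962/1219 c=3528/1219 d=-1176/1219
S(27/4) = -9757/19504

Δ: Δ0=4, Δ1=-1, Δ2=-1/3, Δ3=-2/3, Δ4=6
row 1: diag=6, rhs=-30; c'=1/6, d'=-5
row 2: denom=8−1·1/6=47/6; d'=(4−1·-5)/(47/6)=54/47
row 3: denom=12−3·18/47=510/47; d'=(-2−3·54/47)/(510/47)=-128/255
row 4: denom=8−3·47/170=1219/170; d'=(40−3·-128/255)/(1219/170)=7056/1219
back: M4=7056/1219
back: M3=-128/255−47/170·7056/1219=-7688/3657
back: M2=54/47−18/47·-7688/3657=2382/1219
back: M1=-5−1/6·2382/1219=-6492/1219
M: M0=0, M1=-6492/1219, M2=2382/1219, M3=-7688/3657, M4=7056/1219, M5=0
seg 0: a=-5, c=M0/2=0, d=(M1−M0)/(6·2)=-541/1219, b=Δ0−h0·(2M0+M1)/6=7040/1219
seg 1: a=3, c=M1/2=-3246/1219, d=(M2−M1)/(6·1)=1479/1219, b=Δ1−h1·(2M1+M2)/6=548/1219
seg 2: a=2, c=M2/2=1191/1219, d=(M3−M2)/(6·3)=-7417/32913, b=Δ2−h2·(2M2+M3)/6=-1507/1219
seg 3: a=1, c=M3/2=-3844/3657, d=(M4−M3)/(6·3)=14428/32913, b=Δ3−h3·(2M3+M4)/6=-1778/1219
seg 4: a=-1, c=M4/2=3528/1219, d=(M5−M4)/(6·1)=-1176/1219, b=Δ4−h4·(2M4+M5)/6=4962/1219
t_q=27/4 → seg 3, τ=3/4; S=1+-1778/1219·τ+-3844/3657·τ²+14428/32913·τ³=-9757/19504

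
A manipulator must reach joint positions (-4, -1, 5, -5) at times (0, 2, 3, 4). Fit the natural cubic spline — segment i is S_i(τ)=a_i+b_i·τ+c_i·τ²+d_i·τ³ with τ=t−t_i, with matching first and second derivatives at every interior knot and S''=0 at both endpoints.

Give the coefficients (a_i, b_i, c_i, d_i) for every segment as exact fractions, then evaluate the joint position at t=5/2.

Δ: Δ0=3/2, Δ1=6, Δ2=-10
row 1: diag=6, rhs=27; c'=1/6, d'=9/2
row 2: denom=4−1·1/6=23/6; d'=(-96−1·9/2)/(23/6)=-603/23
back: M2=-603/23
back: M1=9/2−1/6·-603/23=204/23
M: M0=0, M1=204/23, M2=-603/23, M3=0
seg 0: a=-4, c=M0/2=0, d=(M1−M0)/(6·2)=17/23, b=Δ0−h0·(2M0+M1)/6=-67/46
seg 1: a=-1, c=M1/2=102/23, d=(M2−M1)/(6·1)=-269/46, b=Δ1−h1·(2M1+M2)/6=341/46
seg 2: a=5, c=M2/2=-603/46, d=(M3−M2)/(6·1)=201/46, b=Δ2−h2·(2M2+M3)/6=-29/23
t_q=5/2 → seg 1, τ=1/2; S=-1+341/46·τ+102/23·τ²+-269/46·τ³=1135/368

  seg 0: a=-4 b=-67/46 c=0 d=17/23
  seg 1: a=-1 b=341/46 c=102/23 d=-269/46
  seg 2: a=5 b=-29/23 c=-603/46 d=201/46
S(5/2) = 1135/368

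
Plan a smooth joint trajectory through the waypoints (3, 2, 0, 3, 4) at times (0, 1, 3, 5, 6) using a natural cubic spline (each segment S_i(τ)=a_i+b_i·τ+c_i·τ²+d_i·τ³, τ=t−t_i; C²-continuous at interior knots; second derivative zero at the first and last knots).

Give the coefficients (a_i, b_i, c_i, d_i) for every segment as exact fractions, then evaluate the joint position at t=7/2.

  seg 0: a=3 b=-13/15 c=0 d=-2/15
  seg 1: a=2 b=-19/15 c=-2/5 d=4/15
  seg 2: a=0 b=1/3 c=6/5 d=-37/120
  seg 3: a=3 b=43/30 c=-13/20 d=13/60
S(7/2) = 137/320

Δ: Δ0=-1, Δ1=-1, Δ2=3/2, Δ3=1
row 1: diag=6, rhs=0; c'=1/3, d'=0
row 2: denom=8−2·1/3=22/3; d'=(15−2·0)/(22/3)=45/22
row 3: denom=6−2·3/11=60/11; d'=(-3−2·45/22)/(60/11)=-13/10
back: M3=-13/10
back: M2=45/22−3/11·-13/10=12/5
back: M1=0−1/3·12/5=-4/5
M: M0=0, M1=-4/5, M2=12/5, M3=-13/10, M4=0
seg 0: a=3, c=M0/2=0, d=(M1−M0)/(6·1)=-2/15, b=Δ0−h0·(2M0+M1)/6=-13/15
seg 1: a=2, c=M1/2=-2/5, d=(M2−M1)/(6·2)=4/15, b=Δ1−h1·(2M1+M2)/6=-19/15
seg 2: a=0, c=M2/2=6/5, d=(M3−M2)/(6·2)=-37/120, b=Δ2−h2·(2M2+M3)/6=1/3
seg 3: a=3, c=M3/2=-13/20, d=(M4−M3)/(6·1)=13/60, b=Δ3−h3·(2M3+M4)/6=43/30
t_q=7/2 → seg 2, τ=1/2; S=0+1/3·τ+6/5·τ²+-37/120·τ³=137/320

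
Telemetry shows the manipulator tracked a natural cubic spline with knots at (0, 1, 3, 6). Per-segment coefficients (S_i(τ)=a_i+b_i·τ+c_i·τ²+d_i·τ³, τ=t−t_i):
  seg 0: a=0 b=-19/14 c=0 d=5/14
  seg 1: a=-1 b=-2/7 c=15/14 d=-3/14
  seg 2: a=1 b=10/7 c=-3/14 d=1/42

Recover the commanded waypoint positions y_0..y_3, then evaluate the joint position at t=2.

y_0=0 y_1=-1 y_2=1 y_3=4
S(2) = -3/7

y_0 = S_0(0) = a_0 = 0
y_1 = S_1(0) = a_1 = -1
y_2 = S_2(0) = a_2 = 1
y_3 = S_2(3) = 4
t_q=2 is in segment 1 (τ=1); S_1(τ)=-3/7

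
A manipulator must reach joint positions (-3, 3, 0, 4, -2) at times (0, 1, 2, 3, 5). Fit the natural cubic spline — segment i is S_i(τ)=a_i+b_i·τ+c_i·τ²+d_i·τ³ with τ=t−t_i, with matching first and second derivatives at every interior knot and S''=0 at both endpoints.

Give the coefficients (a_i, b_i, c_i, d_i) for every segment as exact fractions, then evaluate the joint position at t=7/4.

  seg 0: a=-3 b=386/43 c=0 d=-128/43
  seg 1: a=3 b=2/43 c=-384/43 d=253/43
  seg 2: a=0 b=-7/43 c=375/43 d=-196/43
  seg 3: a=4 b=155/43 c=-213/43 d=71/86
S(7/4) = 1359/2752

Δ: Δ0=6, Δ1=-3, Δ2=4, Δ3=-3
row 1: diag=4, rhs=-54; c'=1/4, d'=-27/2
row 2: denom=4−1·1/4=15/4; d'=(42−1·-27/2)/(15/4)=74/5
row 3: denom=6−1·4/15=86/15; d'=(-42−1·74/5)/(86/15)=-426/43
back: M3=-426/43
back: M2=74/5−4/15·-426/43=750/43
back: M1=-27/2−1/4·750/43=-768/43
M: M0=0, M1=-768/43, M2=750/43, M3=-426/43, M4=0
seg 0: a=-3, c=M0/2=0, d=(M1−M0)/(6·1)=-128/43, b=Δ0−h0·(2M0+M1)/6=386/43
seg 1: a=3, c=M1/2=-384/43, d=(M2−M1)/(6·1)=253/43, b=Δ1−h1·(2M1+M2)/6=2/43
seg 2: a=0, c=M2/2=375/43, d=(M3−M2)/(6·1)=-196/43, b=Δ2−h2·(2M2+M3)/6=-7/43
seg 3: a=4, c=M3/2=-213/43, d=(M4−M3)/(6·2)=71/86, b=Δ3−h3·(2M3+M4)/6=155/43
t_q=7/4 → seg 1, τ=3/4; S=3+2/43·τ+-384/43·τ²+253/43·τ³=1359/2752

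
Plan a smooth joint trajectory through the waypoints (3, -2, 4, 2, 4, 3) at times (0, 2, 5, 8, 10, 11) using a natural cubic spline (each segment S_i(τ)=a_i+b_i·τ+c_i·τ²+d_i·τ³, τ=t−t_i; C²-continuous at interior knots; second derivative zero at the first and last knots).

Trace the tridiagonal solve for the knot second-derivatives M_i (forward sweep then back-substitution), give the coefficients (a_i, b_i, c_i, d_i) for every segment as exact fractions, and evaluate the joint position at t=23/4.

Δ: Δ0=-5/2, Δ1=2, Δ2=-2/3, Δ3=1, Δ4=-1
row 1: diag=10, rhs=27; c'=3/10, d'=27/10
row 2: denom=12−3·3/10=111/10; d'=(-16−3·27/10)/(111/10)=-241/111
row 3: denom=10−3·10/37=340/37; d'=(10−3·-241/111)/(340/37)=611/340
row 4: denom=6−2·37/170=473/85; d'=(-12−2·611/340)/(473/85)=-241/86
back: M4=-241/86
back: M3=611/340−37/170·-241/86=207/86
back: M2=-241/111−10/37·207/86=-364/129
back: M1=27/10−3/10·-364/129=305/86
M: M0=0, M1=305/86, M2=-364/129, M3=207/86, M4=-241/86, M5=0
seg 0: a=3, c=M0/2=0, d=(M1−M0)/(6·2)=305/1032, b=Δ0−h0·(2M0+M1)/6=-475/129
seg 1: a=-2, c=M1/2=305/172, d=(M2−M1)/(6·3)=-1643/4644, b=Δ1−h1·(2M1+M2)/6=-35/258
seg 2: a=4, c=M2/2=-182/129, d=(M3−M2)/(6·3)=1349/4644, b=Δ2−h2·(2M2+M3)/6=491/516
seg 3: a=2, c=M3/2=207/172, d=(M4−M3)/(6·2)=-56/129, b=Δ3−h3·(2M3+M4)/6=85/258
seg 4: a=4, c=M4/2=-241/172, d=(M5−M4)/(6·1)=241/516, b=Δ4−h4·(2M4+M5)/6=-17/258
t_q=23/4 → seg 2, τ=3/4; S=4+491/516·τ+-182/129·τ²+1349/4644·τ³=44501/11008

  seg 0: a=3 b=-475/129 c=0 d=305/1032
  seg 1: a=-2 b=-35/258 c=305/172 d=-1643/4644
  seg 2: a=4 b=491/516 c=-182/129 d=1349/4644
  seg 3: a=2 b=85/258 c=207/172 d=-56/129
  seg 4: a=4 b=-17/258 c=-241/172 d=241/516
S(23/4) = 44501/11008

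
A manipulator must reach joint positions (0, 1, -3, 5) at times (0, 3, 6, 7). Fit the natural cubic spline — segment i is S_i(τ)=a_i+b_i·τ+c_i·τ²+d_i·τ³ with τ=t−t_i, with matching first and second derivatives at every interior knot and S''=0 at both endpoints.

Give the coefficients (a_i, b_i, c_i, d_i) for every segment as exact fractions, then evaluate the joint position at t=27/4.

Δ: Δ0=1/3, Δ1=-4/3, Δ2=8
row 1: diag=12, rhs=-10; c'=1/4, d'=-5/6
row 2: denom=8−3·1/4=29/4; d'=(56−3·-5/6)/(29/4)=234/29
back: M2=234/29
back: M1=-5/6−1/4·234/29=-248/87
M: M0=0, M1=-248/87, M2=234/29, M3=0
seg 0: a=0, c=M0/2=0, d=(M1−M0)/(6·3)=-124/783, b=Δ0−h0·(2M0+M1)/6=51/29
seg 1: a=1, c=M1/2=-124/87, d=(M2−M1)/(6·3)=475/783, b=Δ1−h1·(2M1+M2)/6=-73/29
seg 2: a=-3, c=M2/2=117/29, d=(M3−M2)/(6·1)=-39/29, b=Δ2−h2·(2M2+M3)/6=154/29
t_q=27/4 → seg 2, τ=3/4; S=-3+154/29·τ+117/29·τ²+-39/29·τ³=4983/1856

  seg 0: a=0 b=51/29 c=0 d=-124/783
  seg 1: a=1 b=-73/29 c=-124/87 d=475/783
  seg 2: a=-3 b=154/29 c=117/29 d=-39/29
S(27/4) = 4983/1856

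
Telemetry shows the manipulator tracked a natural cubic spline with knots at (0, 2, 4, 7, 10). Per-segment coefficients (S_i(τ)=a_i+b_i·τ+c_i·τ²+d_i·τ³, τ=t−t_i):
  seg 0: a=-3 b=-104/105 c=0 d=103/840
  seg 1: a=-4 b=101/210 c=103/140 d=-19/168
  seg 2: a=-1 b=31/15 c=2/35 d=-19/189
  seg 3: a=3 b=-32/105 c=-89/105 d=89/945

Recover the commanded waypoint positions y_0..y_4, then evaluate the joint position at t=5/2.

y_0=-3 y_1=-4 y_2=-1 y_3=3 y_4=-3
S(5/2) = -8041/2240

y_0 = S_0(0) = a_0 = -3
y_1 = S_1(0) = a_1 = -4
y_2 = S_2(0) = a_2 = -1
y_3 = S_3(0) = a_3 = 3
y_4 = S_3(3) = -3
t_q=5/2 is in segment 1 (τ=1/2); S_1(τ)=-8041/2240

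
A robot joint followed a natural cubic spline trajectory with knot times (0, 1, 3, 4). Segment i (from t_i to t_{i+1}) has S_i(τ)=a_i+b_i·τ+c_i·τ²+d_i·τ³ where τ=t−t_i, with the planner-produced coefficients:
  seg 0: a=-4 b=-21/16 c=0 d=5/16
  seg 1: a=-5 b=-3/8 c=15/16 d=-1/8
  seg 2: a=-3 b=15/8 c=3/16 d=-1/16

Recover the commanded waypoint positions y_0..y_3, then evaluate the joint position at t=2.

y_0 = S_0(0) = a_0 = -4
y_1 = S_1(0) = a_1 = -5
y_2 = S_2(0) = a_2 = -3
y_3 = S_2(1) = -1
t_q=2 is in segment 1 (τ=1); S_1(τ)=-73/16

y_0=-4 y_1=-5 y_2=-3 y_3=-1
S(2) = -73/16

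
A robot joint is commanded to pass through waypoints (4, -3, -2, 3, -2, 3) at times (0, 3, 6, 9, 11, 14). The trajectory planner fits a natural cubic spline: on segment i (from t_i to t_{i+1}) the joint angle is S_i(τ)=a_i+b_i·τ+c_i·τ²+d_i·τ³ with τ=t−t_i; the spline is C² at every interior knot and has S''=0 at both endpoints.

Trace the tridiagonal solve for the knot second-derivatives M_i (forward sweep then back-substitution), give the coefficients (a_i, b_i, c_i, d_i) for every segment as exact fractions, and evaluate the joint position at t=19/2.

  seg 0: a=4 b=-1873/660 c=0 d=37/660
  seg 1: a=-3 b=-437/330 c=111/220 d=19/1188
  seg 2: a=-2 b=1409/660 c=107/165 d=-59/220
  seg 3: a=3 b=-401/330 c=-233/132 d=247/440
  seg 4: a=-2 b=-254/165 c=529/330 d=-529/2970
S(19/2) = 1423/704

Δ: Δ0=-7/3, Δ1=1/3, Δ2=5/3, Δ3=-5/2, Δ4=5/3
row 1: diag=12, rhs=16; c'=1/4, d'=4/3
row 2: denom=12−3·1/4=45/4; d'=(8−3·4/3)/(45/4)=16/45
row 3: denom=10−3·4/15=46/5; d'=(-25−3·16/45)/(46/5)=-17/6
row 4: denom=10−2·5/23=220/23; d'=(25−2·-17/6)/(220/23)=529/165
back: M4=529/165
back: M3=-17/6−5/23·529/165=-233/66
back: M2=16/45−4/15·-233/66=214/165
back: M1=4/3−1/4·214/165=111/110
M: M0=0, M1=111/110, M2=214/165, M3=-233/66, M4=529/165, M5=0
seg 0: a=4, c=M0/2=0, d=(M1−M0)/(6·3)=37/660, b=Δ0−h0·(2M0+M1)/6=-1873/660
seg 1: a=-3, c=M1/2=111/220, d=(M2−M1)/(6·3)=19/1188, b=Δ1−h1·(2M1+M2)/6=-437/330
seg 2: a=-2, c=M2/2=107/165, d=(M3−M2)/(6·3)=-59/220, b=Δ2−h2·(2M2+M3)/6=1409/660
seg 3: a=3, c=M3/2=-233/132, d=(M4−M3)/(6·2)=247/440, b=Δ3−h3·(2M3+M4)/6=-401/330
seg 4: a=-2, c=M4/2=529/330, d=(M5−M4)/(6·3)=-529/2970, b=Δ4−h4·(2M4+M5)/6=-254/165
t_q=19/2 → seg 3, τ=1/2; S=3+-401/330·τ+-233/132·τ²+247/440·τ³=1423/704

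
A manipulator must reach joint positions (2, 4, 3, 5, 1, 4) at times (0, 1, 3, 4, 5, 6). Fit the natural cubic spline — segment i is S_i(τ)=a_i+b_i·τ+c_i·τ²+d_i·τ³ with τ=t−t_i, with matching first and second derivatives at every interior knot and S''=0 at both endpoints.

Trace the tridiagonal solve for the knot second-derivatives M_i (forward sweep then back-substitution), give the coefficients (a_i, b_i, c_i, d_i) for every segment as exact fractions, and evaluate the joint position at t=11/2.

Δ: Δ0=2, Δ1=-1/2, Δ2=2, Δ3=-4, Δ4=3
row 1: diag=6, rhs=-15; c'=1/3, d'=-5/2
row 2: denom=6−2·1/3=16/3; d'=(15−2·-5/2)/(16/3)=15/4
row 3: denom=4−1·3/16=61/16; d'=(-36−1·15/4)/(61/16)=-636/61
row 4: denom=4−1·16/61=228/61; d'=(42−1·-636/61)/(228/61)=533/38
back: M4=533/38
back: M3=-636/61−16/61·533/38=-268/19
back: M2=15/4−3/16·-268/19=243/38
back: M1=-5/2−1/3·243/38=-88/19
M: M0=0, M1=-88/19, M2=243/38, M3=-268/19, M4=533/38, M5=0
seg 0: a=2, c=M0/2=0, d=(M1−M0)/(6·1)=-44/57, b=Δ0−h0·(2M0+M1)/6=158/57
seg 1: a=4, c=M1/2=-44/19, d=(M2−M1)/(6·2)=419/456, b=Δ1−h1·(2M1+M2)/6=26/57
seg 2: a=3, c=M2/2=243/76, d=(M3−M2)/(6·1)=-41/12, b=Δ2−h2·(2M2+M3)/6=253/114
seg 3: a=5, c=M3/2=-134/19, d=(M4−M3)/(6·1)=1069/228, b=Δ3−h3·(2M3+M4)/6=-373/228
seg 4: a=1, c=M4/2=533/76, d=(M5−M4)/(6·1)=-533/228, b=Δ4−h4·(2M4+M5)/6=-191/114
t_q=11/2 → seg 4, τ=1/2; S=1+-191/114·τ+533/76·τ²+-533/228·τ³=987/608

  seg 0: a=2 b=158/57 c=0 d=-44/57
  seg 1: a=4 b=26/57 c=-44/19 d=419/456
  seg 2: a=3 b=253/114 c=243/76 d=-41/12
  seg 3: a=5 b=-373/228 c=-134/19 d=1069/228
  seg 4: a=1 b=-191/114 c=533/76 d=-533/228
S(11/2) = 987/608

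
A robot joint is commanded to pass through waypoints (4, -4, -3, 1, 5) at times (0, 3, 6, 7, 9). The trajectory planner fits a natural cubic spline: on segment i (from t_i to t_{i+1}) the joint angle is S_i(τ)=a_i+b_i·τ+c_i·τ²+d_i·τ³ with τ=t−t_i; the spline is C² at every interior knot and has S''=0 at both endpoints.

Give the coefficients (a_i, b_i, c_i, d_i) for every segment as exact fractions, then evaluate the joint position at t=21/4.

  seg 0: a=4 b=-1567/510 c=0 d=23/510
  seg 1: a=-4 b=-473/255 c=69/170 d=11/102
  seg 2: a=-3 b=1781/510 c=117/85 d=-443/510
  seg 3: a=1 b=928/255 c=-209/170 d=209/1020
S(21/4) = -53207/10880

Δ: Δ0=-8/3, Δ1=1/3, Δ2=4, Δ3=2
row 1: diag=12, rhs=18; c'=1/4, d'=3/2
row 2: denom=8−3·1/4=29/4; d'=(22−3·3/2)/(29/4)=70/29
row 3: denom=6−1·4/29=170/29; d'=(-12−1·70/29)/(170/29)=-209/85
back: M3=-209/85
back: M2=70/29−4/29·-209/85=234/85
back: M1=3/2−1/4·234/85=69/85
M: M0=0, M1=69/85, M2=234/85, M3=-209/85, M4=0
seg 0: a=4, c=M0/2=0, d=(M1−M0)/(6·3)=23/510, b=Δ0−h0·(2M0+M1)/6=-1567/510
seg 1: a=-4, c=M1/2=69/170, d=(M2−M1)/(6·3)=11/102, b=Δ1−h1·(2M1+M2)/6=-473/255
seg 2: a=-3, c=M2/2=117/85, d=(M3−M2)/(6·1)=-443/510, b=Δ2−h2·(2M2+M3)/6=1781/510
seg 3: a=1, c=M3/2=-209/170, d=(M4−M3)/(6·2)=209/1020, b=Δ3−h3·(2M3+M4)/6=928/255
t_q=21/4 → seg 1, τ=9/4; S=-4+-473/255·τ+69/170·τ²+11/102·τ³=-53207/10880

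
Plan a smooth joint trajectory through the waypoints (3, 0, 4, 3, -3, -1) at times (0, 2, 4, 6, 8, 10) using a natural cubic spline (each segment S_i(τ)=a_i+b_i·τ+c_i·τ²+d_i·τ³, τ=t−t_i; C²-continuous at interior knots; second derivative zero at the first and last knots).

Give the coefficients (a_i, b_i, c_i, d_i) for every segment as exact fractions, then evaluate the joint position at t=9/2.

Δ: Δ0=-3/2, Δ1=2, Δ2=-1/2, Δ3=-3, Δ4=1
row 1: diag=8, rhs=21; c'=1/4, d'=21/8
row 2: denom=8−2·1/4=15/2; d'=(-15−2·21/8)/(15/2)=-27/10
row 3: denom=8−2·4/15=112/15; d'=(-15−2·-27/10)/(112/15)=-9/7
row 4: denom=8−2·15/56=209/28; d'=(24−2·-9/7)/(209/28)=744/209
back: M4=744/209
back: M3=-9/7−15/56·744/209=-468/209
back: M2=-27/10−4/15·-468/209=-879/418
back: M1=21/8−1/4·-879/418=1317/418
M: M0=0, M1=1317/418, M2=-879/418, M3=-468/209, M4=744/209, M5=0
seg 0: a=3, c=M0/2=0, d=(M1−M0)/(6·2)=439/1672, b=Δ0−h0·(2M0+M1)/6=-533/209
seg 1: a=0, c=M1/2=1317/836, d=(M2−M1)/(6·2)=-183/418, b=Δ1−h1·(2M1+M2)/6=251/418
seg 2: a=4, c=M2/2=-879/836, d=(M3−M2)/(6·2)=-1/88, b=Δ2−h2·(2M2+M3)/6=689/418
seg 3: a=3, c=M3/2=-234/209, d=(M4−M3)/(6·2)=101/209, b=Δ3−h3·(2M3+M4)/6=-563/209
seg 4: a=-3, c=M4/2=372/209, d=(M5−M4)/(6·2)=-62/209, b=Δ4−h4·(2M4+M5)/6=-287/209
t_q=9/2 → seg 2, τ=1/2; S=4+689/418·τ+-879/836·τ²+-1/88·τ³=60993/13376

  seg 0: a=3 b=-533/209 c=0 d=439/1672
  seg 1: a=0 b=251/418 c=1317/836 d=-183/418
  seg 2: a=4 b=689/418 c=-879/836 d=-1/88
  seg 3: a=3 b=-563/209 c=-234/209 d=101/209
  seg 4: a=-3 b=-287/209 c=372/209 d=-62/209
S(9/2) = 60993/13376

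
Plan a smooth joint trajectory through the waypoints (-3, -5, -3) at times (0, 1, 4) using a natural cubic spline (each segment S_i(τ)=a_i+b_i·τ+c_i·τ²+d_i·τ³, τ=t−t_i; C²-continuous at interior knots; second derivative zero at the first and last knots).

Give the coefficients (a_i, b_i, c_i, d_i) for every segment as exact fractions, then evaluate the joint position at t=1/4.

  seg 0: a=-3 b=-7/3 c=0 d=1/3
  seg 1: a=-5 b=-4/3 c=1 d=-1/9
S(1/4) = -229/64

Δ: Δ0=-2, Δ1=2/3
row 1: diag=8, rhs=16; c'=3/8, d'=2
back: M1=2
M: M0=0, M1=2, M2=0
seg 0: a=-3, c=M0/2=0, d=(M1−M0)/(6·1)=1/3, b=Δ0−h0·(2M0+M1)/6=-7/3
seg 1: a=-5, c=M1/2=1, d=(M2−M1)/(6·3)=-1/9, b=Δ1−h1·(2M1+M2)/6=-4/3
t_q=1/4 → seg 0, τ=1/4; S=-3+-7/3·τ+0·τ²+1/3·τ³=-229/64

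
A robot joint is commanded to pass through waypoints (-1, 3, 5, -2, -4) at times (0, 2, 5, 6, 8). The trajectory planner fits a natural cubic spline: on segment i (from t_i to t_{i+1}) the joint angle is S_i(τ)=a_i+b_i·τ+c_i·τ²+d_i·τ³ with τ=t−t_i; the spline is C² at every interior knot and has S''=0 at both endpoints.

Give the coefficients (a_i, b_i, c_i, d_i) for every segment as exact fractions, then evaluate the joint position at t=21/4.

Δ: Δ0=2, Δ1=2/3, Δ2=-7, Δ3=-1
row 1: diag=10, rhs=-8; c'=3/10, d'=-4/5
row 2: denom=8−3·3/10=71/10; d'=(-46−3·-4/5)/(71/10)=-436/71
row 3: denom=6−1·10/71=416/71; d'=(36−1·-436/71)/(416/71)=187/26
back: M3=187/26
back: M2=-436/71−10/71·187/26=-93/13
back: M1=-4/5−3/10·-93/13=35/26
M: M0=0, M1=35/26, M2=-93/13, M3=187/26, M4=0
seg 0: a=-1, c=M0/2=0, d=(M1−M0)/(6·2)=35/312, b=Δ0−h0·(2M0+M1)/6=121/78
seg 1: a=3, c=M1/2=35/52, d=(M2−M1)/(6·3)=-17/36, b=Δ1−h1·(2M1+M2)/6=113/39
seg 2: a=5, c=M2/2=-93/26, d=(M3−M2)/(6·1)=373/156, b=Δ2−h2·(2M2+M3)/6=-907/156
seg 3: a=-2, c=M3/2=187/52, d=(M4−M3)/(6·2)=-187/312, b=Δ3−h3·(2M3+M4)/6=-226/39
t_q=21/4 → seg 2, τ=1/4; S=5+-907/156·τ+-93/26·τ²+373/156·τ³=11183/3328

  seg 0: a=-1 b=121/78 c=0 d=35/312
  seg 1: a=3 b=113/39 c=35/52 d=-17/36
  seg 2: a=5 b=-907/156 c=-93/26 d=373/156
  seg 3: a=-2 b=-226/39 c=187/52 d=-187/312
S(21/4) = 11183/3328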